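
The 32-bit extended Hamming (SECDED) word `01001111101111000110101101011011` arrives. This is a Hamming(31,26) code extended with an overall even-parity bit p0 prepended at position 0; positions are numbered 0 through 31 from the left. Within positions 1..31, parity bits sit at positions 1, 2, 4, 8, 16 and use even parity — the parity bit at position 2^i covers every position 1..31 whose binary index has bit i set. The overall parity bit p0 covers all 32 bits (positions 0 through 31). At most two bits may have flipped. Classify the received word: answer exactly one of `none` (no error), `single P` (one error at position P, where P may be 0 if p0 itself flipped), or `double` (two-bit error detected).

s1: b1⊕b3⊕b5⊕b7⊕b9⊕b11⊕b13⊕b15⊕b17⊕b19⊕b21⊕b23⊕b25⊕b27⊕b29⊕b31 = 1⊕0⊕1⊕1⊕0⊕1⊕1⊕0⊕1⊕0⊕0⊕1⊕1⊕1⊕0⊕1 = 0
s2: b2⊕b3⊕b6⊕b7⊕b10⊕b11⊕b14⊕b15⊕b18⊕b19⊕b22⊕b23⊕b26⊕b27⊕b30⊕b31 = 0⊕0⊕1⊕1⊕1⊕1⊕0⊕0⊕1⊕0⊕1⊕1⊕0⊕1⊕1⊕1 = 0
s4: b4⊕b5⊕b6⊕b7⊕b12⊕b13⊕b14⊕b15⊕b20⊕b21⊕b22⊕b23⊕b28⊕b29⊕b30⊕b31 = 1⊕1⊕1⊕1⊕1⊕1⊕0⊕0⊕1⊕0⊕1⊕1⊕1⊕0⊕1⊕1 = 0
s8: b8⊕b9⊕b10⊕b11⊕b12⊕b13⊕b14⊕b15⊕b24⊕b25⊕b26⊕b27⊕b28⊕b29⊕b30⊕b31 = 1⊕0⊕1⊕1⊕1⊕1⊕0⊕0⊕0⊕1⊕0⊕1⊕1⊕0⊕1⊕1 = 0
s16: b16⊕b17⊕b18⊕b19⊕b20⊕b21⊕b22⊕b23⊕b24⊕b25⊕b26⊕b27⊕b28⊕b29⊕b30⊕b31 = 0⊕1⊕1⊕0⊕1⊕0⊕1⊕1⊕0⊕1⊕0⊕1⊕1⊕0⊕1⊕1 = 0
Syndrome (s16...s1) = 00000 → position 0 (no error).
Overall parity (XOR of all 32 bits, including p0): 0⊕1⊕0⊕0⊕1⊕1⊕1⊕1⊕1⊕0⊕1⊕1⊕1⊕1⊕0⊕0⊕0⊕1⊕1⊕0⊕1⊕0⊕1⊕1⊕0⊕1⊕0⊕1⊕1⊕0⊕1⊕1 = 0
Overall=0, syndrome position=0 → no error.

none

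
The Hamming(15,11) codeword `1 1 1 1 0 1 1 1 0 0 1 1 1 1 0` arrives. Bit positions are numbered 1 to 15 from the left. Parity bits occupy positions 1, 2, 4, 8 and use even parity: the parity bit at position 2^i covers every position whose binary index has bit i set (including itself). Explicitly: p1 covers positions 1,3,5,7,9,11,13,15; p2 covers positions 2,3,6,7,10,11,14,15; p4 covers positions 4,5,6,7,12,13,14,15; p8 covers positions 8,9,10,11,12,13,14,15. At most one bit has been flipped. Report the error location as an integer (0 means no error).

9

s1: b1⊕b3⊕b5⊕b7⊕b9⊕b11⊕b13⊕b15 = 1⊕1⊕0⊕1⊕0⊕1⊕1⊕0 = 1
s2: b2⊕b3⊕b6⊕b7⊕b10⊕b11⊕b14⊕b15 = 1⊕1⊕1⊕1⊕0⊕1⊕1⊕0 = 0
s4: b4⊕b5⊕b6⊕b7⊕b12⊕b13⊕b14⊕b15 = 1⊕0⊕1⊕1⊕1⊕1⊕1⊕0 = 0
s8: b8⊕b9⊕b10⊕b11⊕b12⊕b13⊕b14⊕b15 = 1⊕0⊕0⊕1⊕1⊕1⊕1⊕0 = 1
Syndrome (s8...s1) = 1001 → position 9.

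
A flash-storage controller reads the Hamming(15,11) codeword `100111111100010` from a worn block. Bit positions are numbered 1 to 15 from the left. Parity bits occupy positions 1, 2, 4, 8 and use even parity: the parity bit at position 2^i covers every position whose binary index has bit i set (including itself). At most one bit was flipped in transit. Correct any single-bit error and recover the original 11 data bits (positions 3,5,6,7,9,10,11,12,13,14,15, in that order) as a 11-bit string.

s1: b1⊕b3⊕b5⊕b7⊕b9⊕b11⊕b13⊕b15 = 1⊕0⊕1⊕1⊕1⊕0⊕0⊕0 = 0
s2: b2⊕b3⊕b6⊕b7⊕b10⊕b11⊕b14⊕b15 = 0⊕0⊕1⊕1⊕1⊕0⊕1⊕0 = 0
s4: b4⊕b5⊕b6⊕b7⊕b12⊕b13⊕b14⊕b15 = 1⊕1⊕1⊕1⊕0⊕0⊕1⊕0 = 1
s8: b8⊕b9⊕b10⊕b11⊕b12⊕b13⊕b14⊕b15 = 1⊕1⊕1⊕0⊕0⊕0⊕1⊕0 = 0
Syndrome (s8...s1) = 0100 → position 4.
Flip bit 4: corrected codeword = 100011111100010
Data bits at positions 3,5,6,7,9,10,11,12,13,14,15: 01111100010

01111100010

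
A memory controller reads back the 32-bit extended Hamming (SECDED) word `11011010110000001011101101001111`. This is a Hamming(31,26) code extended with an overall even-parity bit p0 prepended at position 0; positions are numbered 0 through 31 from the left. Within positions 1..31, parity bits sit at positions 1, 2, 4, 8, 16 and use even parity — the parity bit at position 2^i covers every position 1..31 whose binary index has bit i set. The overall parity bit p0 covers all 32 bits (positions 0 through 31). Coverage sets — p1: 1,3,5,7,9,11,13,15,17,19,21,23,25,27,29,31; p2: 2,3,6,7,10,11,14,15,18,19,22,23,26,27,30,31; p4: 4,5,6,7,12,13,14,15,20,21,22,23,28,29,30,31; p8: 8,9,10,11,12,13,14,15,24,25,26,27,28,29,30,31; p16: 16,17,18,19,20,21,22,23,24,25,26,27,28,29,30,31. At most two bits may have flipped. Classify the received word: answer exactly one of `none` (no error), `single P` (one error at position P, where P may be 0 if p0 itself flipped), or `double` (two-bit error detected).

double

s1: b1⊕b3⊕b5⊕b7⊕b9⊕b11⊕b13⊕b15⊕b17⊕b19⊕b21⊕b23⊕b25⊕b27⊕b29⊕b31 = 1⊕1⊕0⊕0⊕1⊕0⊕0⊕0⊕0⊕1⊕0⊕1⊕1⊕0⊕1⊕1 = 0
s2: b2⊕b3⊕b6⊕b7⊕b10⊕b11⊕b14⊕b15⊕b18⊕b19⊕b22⊕b23⊕b26⊕b27⊕b30⊕b31 = 0⊕1⊕1⊕0⊕0⊕0⊕0⊕0⊕1⊕1⊕1⊕1⊕0⊕0⊕1⊕1 = 0
s4: b4⊕b5⊕b6⊕b7⊕b12⊕b13⊕b14⊕b15⊕b20⊕b21⊕b22⊕b23⊕b28⊕b29⊕b30⊕b31 = 1⊕0⊕1⊕0⊕0⊕0⊕0⊕0⊕1⊕0⊕1⊕1⊕1⊕1⊕1⊕1 = 1
s8: b8⊕b9⊕b10⊕b11⊕b12⊕b13⊕b14⊕b15⊕b24⊕b25⊕b26⊕b27⊕b28⊕b29⊕b30⊕b31 = 1⊕1⊕0⊕0⊕0⊕0⊕0⊕0⊕0⊕1⊕0⊕0⊕1⊕1⊕1⊕1 = 1
s16: b16⊕b17⊕b18⊕b19⊕b20⊕b21⊕b22⊕b23⊕b24⊕b25⊕b26⊕b27⊕b28⊕b29⊕b30⊕b31 = 1⊕0⊕1⊕1⊕1⊕0⊕1⊕1⊕0⊕1⊕0⊕0⊕1⊕1⊕1⊕1 = 1
Syndrome (s16...s1) = 11100 → position 28.
Overall parity (XOR of all 32 bits, including p0): 1⊕1⊕0⊕1⊕1⊕0⊕1⊕0⊕1⊕1⊕0⊕0⊕0⊕0⊕0⊕0⊕1⊕0⊕1⊕1⊕1⊕0⊕1⊕1⊕0⊕1⊕0⊕0⊕1⊕1⊕1⊕1 = 0
Overall=0, syndrome position=28 → double-bit error detected (uncorrectable).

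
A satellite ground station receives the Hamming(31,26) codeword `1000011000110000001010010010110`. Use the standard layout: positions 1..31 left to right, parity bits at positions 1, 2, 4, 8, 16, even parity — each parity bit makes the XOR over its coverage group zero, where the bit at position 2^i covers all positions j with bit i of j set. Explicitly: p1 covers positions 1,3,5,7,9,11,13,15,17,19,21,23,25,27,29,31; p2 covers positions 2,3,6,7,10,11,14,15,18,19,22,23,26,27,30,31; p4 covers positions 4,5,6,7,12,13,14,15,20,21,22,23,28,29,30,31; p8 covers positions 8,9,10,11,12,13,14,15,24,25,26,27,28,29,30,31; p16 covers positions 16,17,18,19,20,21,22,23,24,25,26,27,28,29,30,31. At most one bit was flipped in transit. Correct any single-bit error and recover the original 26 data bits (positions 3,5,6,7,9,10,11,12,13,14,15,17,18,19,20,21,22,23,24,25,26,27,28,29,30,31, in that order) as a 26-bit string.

00110011000001010010010110

s1: b1⊕b3⊕b5⊕b7⊕b9⊕b11⊕b13⊕b15⊕b17⊕b19⊕b21⊕b23⊕b25⊕b27⊕b29⊕b31 = 1⊕0⊕0⊕1⊕0⊕1⊕0⊕0⊕0⊕1⊕1⊕0⊕0⊕1⊕1⊕0 = 1
s2: b2⊕b3⊕b6⊕b7⊕b10⊕b11⊕b14⊕b15⊕b18⊕b19⊕b22⊕b23⊕b26⊕b27⊕b30⊕b31 = 0⊕0⊕1⊕1⊕0⊕1⊕0⊕0⊕0⊕1⊕0⊕0⊕0⊕1⊕1⊕0 = 0
s4: b4⊕b5⊕b6⊕b7⊕b12⊕b13⊕b14⊕b15⊕b20⊕b21⊕b22⊕b23⊕b28⊕b29⊕b30⊕b31 = 0⊕0⊕1⊕1⊕1⊕0⊕0⊕0⊕0⊕1⊕0⊕0⊕0⊕1⊕1⊕0 = 0
s8: b8⊕b9⊕b10⊕b11⊕b12⊕b13⊕b14⊕b15⊕b24⊕b25⊕b26⊕b27⊕b28⊕b29⊕b30⊕b31 = 0⊕0⊕0⊕1⊕1⊕0⊕0⊕0⊕1⊕0⊕0⊕1⊕0⊕1⊕1⊕0 = 0
s16: b16⊕b17⊕b18⊕b19⊕b20⊕b21⊕b22⊕b23⊕b24⊕b25⊕b26⊕b27⊕b28⊕b29⊕b30⊕b31 = 0⊕0⊕0⊕1⊕0⊕1⊕0⊕0⊕1⊕0⊕0⊕1⊕0⊕1⊕1⊕0 = 0
Syndrome (s16...s1) = 00001 → position 1.
Flip bit 1: corrected codeword = 0000011000110000001010010010110
Data bits at positions 3,5,6,7,9,10,11,12,13,14,15,17,18,19,20,21,22,23,24,25,26,27,28,29,30,31: 00110011000001010010010110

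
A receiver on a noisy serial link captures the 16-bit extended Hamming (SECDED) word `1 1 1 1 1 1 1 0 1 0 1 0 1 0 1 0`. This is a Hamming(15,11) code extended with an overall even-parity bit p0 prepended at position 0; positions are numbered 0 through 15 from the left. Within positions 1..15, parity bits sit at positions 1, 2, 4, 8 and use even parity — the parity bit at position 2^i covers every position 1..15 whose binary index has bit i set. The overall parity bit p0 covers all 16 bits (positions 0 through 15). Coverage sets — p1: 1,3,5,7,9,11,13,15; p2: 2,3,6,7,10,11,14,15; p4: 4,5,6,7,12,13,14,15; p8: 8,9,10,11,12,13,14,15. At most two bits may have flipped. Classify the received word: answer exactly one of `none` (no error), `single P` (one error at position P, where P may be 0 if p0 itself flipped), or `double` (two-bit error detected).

s1: b1⊕b3⊕b5⊕b7⊕b9⊕b11⊕b13⊕b15 = 1⊕1⊕1⊕0⊕0⊕0⊕0⊕0 = 1
s2: b2⊕b3⊕b6⊕b7⊕b10⊕b11⊕b14⊕b15 = 1⊕1⊕1⊕0⊕1⊕0⊕1⊕0 = 1
s4: b4⊕b5⊕b6⊕b7⊕b12⊕b13⊕b14⊕b15 = 1⊕1⊕1⊕0⊕1⊕0⊕1⊕0 = 1
s8: b8⊕b9⊕b10⊕b11⊕b12⊕b13⊕b14⊕b15 = 1⊕0⊕1⊕0⊕1⊕0⊕1⊕0 = 0
Syndrome (s8...s1) = 0111 → position 7.
Overall parity (XOR of all 16 bits, including p0): 1⊕1⊕1⊕1⊕1⊕1⊕1⊕0⊕1⊕0⊕1⊕0⊕1⊕0⊕1⊕0 = 1
Overall=1, syndrome position=7 → single-bit error at position 7.

single 7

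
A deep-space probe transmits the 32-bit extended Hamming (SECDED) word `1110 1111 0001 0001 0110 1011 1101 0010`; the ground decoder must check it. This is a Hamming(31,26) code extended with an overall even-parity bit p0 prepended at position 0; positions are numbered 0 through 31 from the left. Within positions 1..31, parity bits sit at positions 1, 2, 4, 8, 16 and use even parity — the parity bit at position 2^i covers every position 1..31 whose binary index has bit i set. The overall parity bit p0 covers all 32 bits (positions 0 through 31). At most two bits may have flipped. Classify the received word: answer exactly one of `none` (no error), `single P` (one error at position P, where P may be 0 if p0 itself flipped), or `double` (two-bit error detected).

s1: b1⊕b3⊕b5⊕b7⊕b9⊕b11⊕b13⊕b15⊕b17⊕b19⊕b21⊕b23⊕b25⊕b27⊕b29⊕b31 = 1⊕0⊕1⊕1⊕0⊕1⊕0⊕1⊕1⊕0⊕0⊕1⊕1⊕1⊕0⊕0 = 1
s2: b2⊕b3⊕b6⊕b7⊕b10⊕b11⊕b14⊕b15⊕b18⊕b19⊕b22⊕b23⊕b26⊕b27⊕b30⊕b31 = 1⊕0⊕1⊕1⊕0⊕1⊕0⊕1⊕1⊕0⊕1⊕1⊕0⊕1⊕1⊕0 = 0
s4: b4⊕b5⊕b6⊕b7⊕b12⊕b13⊕b14⊕b15⊕b20⊕b21⊕b22⊕b23⊕b28⊕b29⊕b30⊕b31 = 1⊕1⊕1⊕1⊕0⊕0⊕0⊕1⊕1⊕0⊕1⊕1⊕0⊕0⊕1⊕0 = 1
s8: b8⊕b9⊕b10⊕b11⊕b12⊕b13⊕b14⊕b15⊕b24⊕b25⊕b26⊕b27⊕b28⊕b29⊕b30⊕b31 = 0⊕0⊕0⊕1⊕0⊕0⊕0⊕1⊕1⊕1⊕0⊕1⊕0⊕0⊕1⊕0 = 0
s16: b16⊕b17⊕b18⊕b19⊕b20⊕b21⊕b22⊕b23⊕b24⊕b25⊕b26⊕b27⊕b28⊕b29⊕b30⊕b31 = 0⊕1⊕1⊕0⊕1⊕0⊕1⊕1⊕1⊕1⊕0⊕1⊕0⊕0⊕1⊕0 = 1
Syndrome (s16...s1) = 10101 → position 21.
Overall parity (XOR of all 32 bits, including p0): 1⊕1⊕1⊕0⊕1⊕1⊕1⊕1⊕0⊕0⊕0⊕1⊕0⊕0⊕0⊕1⊕0⊕1⊕1⊕0⊕1⊕0⊕1⊕1⊕1⊕1⊕0⊕1⊕0⊕0⊕1⊕0 = 0
Overall=0, syndrome position=21 → double-bit error detected (uncorrectable).

double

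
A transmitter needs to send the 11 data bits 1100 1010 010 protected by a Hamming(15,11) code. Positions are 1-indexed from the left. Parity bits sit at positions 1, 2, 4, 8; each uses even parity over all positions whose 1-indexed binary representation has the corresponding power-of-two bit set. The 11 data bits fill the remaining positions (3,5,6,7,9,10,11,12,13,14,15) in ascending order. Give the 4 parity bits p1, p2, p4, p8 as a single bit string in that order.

0101

Place data bits at non-power-of-two positions: b3=1, b5=1, b6=0, b7=0, b9=1, b10=0, b11=1, b12=0, b13=0, b14=1, b15=0.
p1 = XOR of data positions {3,5,7,9,11,13,15} = 1⊕1⊕0⊕1⊕1⊕0⊕0 = 0
p2 = XOR of data positions {3,6,7,10,11,14,15} = 1⊕0⊕0⊕0⊕1⊕1⊕0 = 1
p4 = XOR of data positions {5,6,7,12,13,14,15} = 1⊕0⊕0⊕0⊕0⊕1⊕0 = 0
p8 = XOR of data positions {9,10,11,12,13,14,15} = 1⊕0⊕1⊕0⊕0⊕1⊕0 = 1
Parity bits p1,p2,p4,p8 = 0101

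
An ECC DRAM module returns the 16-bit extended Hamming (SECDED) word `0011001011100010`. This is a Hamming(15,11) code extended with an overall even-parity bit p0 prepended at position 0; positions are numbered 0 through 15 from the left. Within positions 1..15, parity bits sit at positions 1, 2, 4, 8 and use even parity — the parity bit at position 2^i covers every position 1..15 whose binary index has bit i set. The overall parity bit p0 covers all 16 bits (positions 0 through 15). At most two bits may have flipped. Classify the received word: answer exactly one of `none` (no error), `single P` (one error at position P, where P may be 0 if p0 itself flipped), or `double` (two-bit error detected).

s1: b1⊕b3⊕b5⊕b7⊕b9⊕b11⊕b13⊕b15 = 0⊕1⊕0⊕0⊕1⊕0⊕0⊕0 = 0
s2: b2⊕b3⊕b6⊕b7⊕b10⊕b11⊕b14⊕b15 = 1⊕1⊕1⊕0⊕1⊕0⊕1⊕0 = 1
s4: b4⊕b5⊕b6⊕b7⊕b12⊕b13⊕b14⊕b15 = 0⊕0⊕1⊕0⊕0⊕0⊕1⊕0 = 0
s8: b8⊕b9⊕b10⊕b11⊕b12⊕b13⊕b14⊕b15 = 1⊕1⊕1⊕0⊕0⊕0⊕1⊕0 = 0
Syndrome (s8...s1) = 0010 → position 2.
Overall parity (XOR of all 16 bits, including p0): 0⊕0⊕1⊕1⊕0⊕0⊕1⊕0⊕1⊕1⊕1⊕0⊕0⊕0⊕1⊕0 = 1
Overall=1, syndrome position=2 → single-bit error at position 2.

single 2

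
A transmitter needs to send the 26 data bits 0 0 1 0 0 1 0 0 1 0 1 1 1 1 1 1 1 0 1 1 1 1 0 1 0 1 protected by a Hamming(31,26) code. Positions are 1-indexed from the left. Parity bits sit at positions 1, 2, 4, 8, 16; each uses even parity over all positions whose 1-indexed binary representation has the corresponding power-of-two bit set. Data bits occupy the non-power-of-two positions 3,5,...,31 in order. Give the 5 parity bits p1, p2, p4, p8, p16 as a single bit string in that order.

11010

Place data bits at non-power-of-two positions: b3=0, b5=0, b6=1, b7=0, b9=0, b10=1, b11=0, b12=0, b13=1, b14=0, b15=1, b17=1, b18=1, b19=1, b20=1, b21=1, b22=1, b23=0, b24=1, b25=1, b26=1, b27=1, b28=0, b29=1, b30=0, b31=1.
p1 = XOR of data positions {3,5,7,9,11,13,15,17,19,21,23,25,27,29,31} = 0⊕0⊕0⊕0⊕0⊕1⊕1⊕1⊕1⊕1⊕0⊕1⊕1⊕1⊕1 = 1
p2 = XOR of data positions {3,6,7,10,11,14,15,18,19,22,23,26,27,30,31} = 0⊕1⊕0⊕1⊕0⊕0⊕1⊕1⊕1⊕1⊕0⊕1⊕1⊕0⊕1 = 1
p4 = XOR of data positions {5,6,7,12,13,14,15,20,21,22,23,28,29,30,31} = 0⊕1⊕0⊕0⊕1⊕0⊕1⊕1⊕1⊕1⊕0⊕0⊕1⊕0⊕1 = 0
p8 = XOR of data positions {9,10,11,12,13,14,15,24,25,26,27,28,29,30,31} = 0⊕1⊕0⊕0⊕1⊕0⊕1⊕1⊕1⊕1⊕1⊕0⊕1⊕0⊕1 = 1
p16 = XOR of data positions {17,18,19,20,21,22,23,24,25,26,27,28,29,30,31} = 1⊕1⊕1⊕1⊕1⊕1⊕0⊕1⊕1⊕1⊕1⊕0⊕1⊕0⊕1 = 0
Parity bits p1,p2,p4,p8,p16 = 11010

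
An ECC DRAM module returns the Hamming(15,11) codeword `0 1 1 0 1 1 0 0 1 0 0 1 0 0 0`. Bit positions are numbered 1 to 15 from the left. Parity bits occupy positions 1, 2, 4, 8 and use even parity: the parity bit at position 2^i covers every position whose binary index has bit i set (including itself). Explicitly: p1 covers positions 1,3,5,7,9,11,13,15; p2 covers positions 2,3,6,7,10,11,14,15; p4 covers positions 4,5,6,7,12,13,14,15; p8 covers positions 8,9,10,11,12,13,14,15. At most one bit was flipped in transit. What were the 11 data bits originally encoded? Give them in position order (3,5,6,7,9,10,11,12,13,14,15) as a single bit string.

s1: b1⊕b3⊕b5⊕b7⊕b9⊕b11⊕b13⊕b15 = 0⊕1⊕1⊕0⊕1⊕0⊕0⊕0 = 1
s2: b2⊕b3⊕b6⊕b7⊕b10⊕b11⊕b14⊕b15 = 1⊕1⊕1⊕0⊕0⊕0⊕0⊕0 = 1
s4: b4⊕b5⊕b6⊕b7⊕b12⊕b13⊕b14⊕b15 = 0⊕1⊕1⊕0⊕1⊕0⊕0⊕0 = 1
s8: b8⊕b9⊕b10⊕b11⊕b12⊕b13⊕b14⊕b15 = 0⊕1⊕0⊕0⊕1⊕0⊕0⊕0 = 0
Syndrome (s8...s1) = 0111 → position 7.
Flip bit 7: corrected codeword = 011011101001000
Data bits at positions 3,5,6,7,9,10,11,12,13,14,15: 11111001000

11111001000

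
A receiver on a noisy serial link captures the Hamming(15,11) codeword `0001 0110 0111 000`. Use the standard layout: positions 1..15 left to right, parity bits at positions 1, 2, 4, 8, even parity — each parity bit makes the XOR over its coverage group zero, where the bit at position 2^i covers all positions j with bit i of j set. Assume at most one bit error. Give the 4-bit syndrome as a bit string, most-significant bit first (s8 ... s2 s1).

s1: b1⊕b3⊕b5⊕b7⊕b9⊕b11⊕b13⊕b15 = 0⊕0⊕0⊕1⊕0⊕1⊕0⊕0 = 0
s2: b2⊕b3⊕b6⊕b7⊕b10⊕b11⊕b14⊕b15 = 0⊕0⊕1⊕1⊕1⊕1⊕0⊕0 = 0
s4: b4⊕b5⊕b6⊕b7⊕b12⊕b13⊕b14⊕b15 = 1⊕0⊕1⊕1⊕1⊕0⊕0⊕0 = 0
s8: b8⊕b9⊕b10⊕b11⊕b12⊕b13⊕b14⊕b15 = 0⊕0⊕1⊕1⊕1⊕0⊕0⊕0 = 1
Syndrome (s8...s1) = 1000 → position 8.

1000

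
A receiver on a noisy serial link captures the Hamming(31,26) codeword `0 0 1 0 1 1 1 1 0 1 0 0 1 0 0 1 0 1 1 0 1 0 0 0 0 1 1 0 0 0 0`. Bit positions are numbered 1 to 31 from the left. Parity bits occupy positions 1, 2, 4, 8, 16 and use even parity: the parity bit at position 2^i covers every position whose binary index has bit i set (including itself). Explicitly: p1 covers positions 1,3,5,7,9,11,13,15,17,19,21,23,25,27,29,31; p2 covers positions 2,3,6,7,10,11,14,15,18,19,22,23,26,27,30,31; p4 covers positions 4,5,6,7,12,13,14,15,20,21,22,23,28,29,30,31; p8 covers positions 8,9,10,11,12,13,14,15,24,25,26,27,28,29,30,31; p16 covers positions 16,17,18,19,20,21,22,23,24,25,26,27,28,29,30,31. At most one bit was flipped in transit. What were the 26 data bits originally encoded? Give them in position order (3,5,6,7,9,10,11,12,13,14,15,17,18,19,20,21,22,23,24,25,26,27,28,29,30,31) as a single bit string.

s1: b1⊕b3⊕b5⊕b7⊕b9⊕b11⊕b13⊕b15⊕b17⊕b19⊕b21⊕b23⊕b25⊕b27⊕b29⊕b31 = 0⊕1⊕1⊕1⊕0⊕0⊕1⊕0⊕0⊕1⊕1⊕0⊕0⊕1⊕0⊕0 = 1
s2: b2⊕b3⊕b6⊕b7⊕b10⊕b11⊕b14⊕b15⊕b18⊕b19⊕b22⊕b23⊕b26⊕b27⊕b30⊕b31 = 0⊕1⊕1⊕1⊕1⊕0⊕0⊕0⊕1⊕1⊕0⊕0⊕1⊕1⊕0⊕0 = 0
s4: b4⊕b5⊕b6⊕b7⊕b12⊕b13⊕b14⊕b15⊕b20⊕b21⊕b22⊕b23⊕b28⊕b29⊕b30⊕b31 = 0⊕1⊕1⊕1⊕0⊕1⊕0⊕0⊕0⊕1⊕0⊕0⊕0⊕0⊕0⊕0 = 1
s8: b8⊕b9⊕b10⊕b11⊕b12⊕b13⊕b14⊕b15⊕b24⊕b25⊕b26⊕b27⊕b28⊕b29⊕b30⊕b31 = 1⊕0⊕1⊕0⊕0⊕1⊕0⊕0⊕0⊕0⊕1⊕1⊕0⊕0⊕0⊕0 = 1
s16: b16⊕b17⊕b18⊕b19⊕b20⊕b21⊕b22⊕b23⊕b24⊕b25⊕b26⊕b27⊕b28⊕b29⊕b30⊕b31 = 1⊕0⊕1⊕1⊕0⊕1⊕0⊕0⊕0⊕0⊕1⊕1⊕0⊕0⊕0⊕0 = 0
Syndrome (s16...s1) = 01101 → position 13.
Flip bit 13: corrected codeword = 0010111101000001011010000110000
Data bits at positions 3,5,6,7,9,10,11,12,13,14,15,17,18,19,20,21,22,23,24,25,26,27,28,29,30,31: 11110100000011010000110000

11110100000011010000110000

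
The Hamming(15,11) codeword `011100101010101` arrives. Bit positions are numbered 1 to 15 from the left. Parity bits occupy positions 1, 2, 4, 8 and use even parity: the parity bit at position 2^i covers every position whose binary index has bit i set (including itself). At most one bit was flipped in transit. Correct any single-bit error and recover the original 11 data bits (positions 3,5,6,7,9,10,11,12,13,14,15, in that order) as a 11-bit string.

s1: b1⊕b3⊕b5⊕b7⊕b9⊕b11⊕b13⊕b15 = 0⊕1⊕0⊕1⊕1⊕1⊕1⊕1 = 0
s2: b2⊕b3⊕b6⊕b7⊕b10⊕b11⊕b14⊕b15 = 1⊕1⊕0⊕1⊕0⊕1⊕0⊕1 = 1
s4: b4⊕b5⊕b6⊕b7⊕b12⊕b13⊕b14⊕b15 = 1⊕0⊕0⊕1⊕0⊕1⊕0⊕1 = 0
s8: b8⊕b9⊕b10⊕b11⊕b12⊕b13⊕b14⊕b15 = 0⊕1⊕0⊕1⊕0⊕1⊕0⊕1 = 0
Syndrome (s8...s1) = 0010 → position 2.
Flip bit 2: corrected codeword = 001100101010101
Data bits at positions 3,5,6,7,9,10,11,12,13,14,15: 10011010101

10011010101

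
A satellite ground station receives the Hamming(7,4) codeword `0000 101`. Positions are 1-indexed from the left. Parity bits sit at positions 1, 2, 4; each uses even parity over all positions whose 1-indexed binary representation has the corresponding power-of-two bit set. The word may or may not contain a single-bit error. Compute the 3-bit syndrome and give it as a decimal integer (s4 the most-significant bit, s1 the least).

2

s1: b1⊕b3⊕b5⊕b7 = 0⊕0⊕1⊕1 = 0
s2: b2⊕b3⊕b6⊕b7 = 0⊕0⊕0⊕1 = 1
s4: b4⊕b5⊕b6⊕b7 = 0⊕1⊕0⊕1 = 0
Syndrome (s4...s1) = 010 → position 2.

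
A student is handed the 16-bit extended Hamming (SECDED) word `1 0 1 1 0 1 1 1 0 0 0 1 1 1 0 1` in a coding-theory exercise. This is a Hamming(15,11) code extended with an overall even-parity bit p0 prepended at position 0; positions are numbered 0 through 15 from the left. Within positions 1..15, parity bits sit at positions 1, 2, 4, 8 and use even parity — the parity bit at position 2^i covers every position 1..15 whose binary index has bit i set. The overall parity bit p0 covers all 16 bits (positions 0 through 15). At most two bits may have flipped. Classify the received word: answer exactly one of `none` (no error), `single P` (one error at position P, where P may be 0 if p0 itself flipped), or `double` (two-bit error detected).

none

s1: b1⊕b3⊕b5⊕b7⊕b9⊕b11⊕b13⊕b15 = 0⊕1⊕1⊕1⊕0⊕1⊕1⊕1 = 0
s2: b2⊕b3⊕b6⊕b7⊕b10⊕b11⊕b14⊕b15 = 1⊕1⊕1⊕1⊕0⊕1⊕0⊕1 = 0
s4: b4⊕b5⊕b6⊕b7⊕b12⊕b13⊕b14⊕b15 = 0⊕1⊕1⊕1⊕1⊕1⊕0⊕1 = 0
s8: b8⊕b9⊕b10⊕b11⊕b12⊕b13⊕b14⊕b15 = 0⊕0⊕0⊕1⊕1⊕1⊕0⊕1 = 0
Syndrome (s8...s1) = 0000 → position 0 (no error).
Overall parity (XOR of all 16 bits, including p0): 1⊕0⊕1⊕1⊕0⊕1⊕1⊕1⊕0⊕0⊕0⊕1⊕1⊕1⊕0⊕1 = 0
Overall=0, syndrome position=0 → no error.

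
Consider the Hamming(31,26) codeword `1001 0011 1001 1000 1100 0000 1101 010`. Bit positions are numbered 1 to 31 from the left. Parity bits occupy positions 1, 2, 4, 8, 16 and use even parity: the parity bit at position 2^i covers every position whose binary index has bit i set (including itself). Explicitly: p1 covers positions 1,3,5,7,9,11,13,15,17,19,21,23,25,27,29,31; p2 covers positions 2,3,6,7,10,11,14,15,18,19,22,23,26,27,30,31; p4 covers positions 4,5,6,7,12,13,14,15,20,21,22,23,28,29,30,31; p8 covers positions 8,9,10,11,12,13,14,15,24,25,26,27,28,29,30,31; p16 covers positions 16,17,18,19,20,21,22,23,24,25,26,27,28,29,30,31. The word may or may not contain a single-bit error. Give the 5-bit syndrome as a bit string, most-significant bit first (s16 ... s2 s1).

s1: b1⊕b3⊕b5⊕b7⊕b9⊕b11⊕b13⊕b15⊕b17⊕b19⊕b21⊕b23⊕b25⊕b27⊕b29⊕b31 = 1⊕0⊕0⊕1⊕1⊕0⊕1⊕0⊕1⊕0⊕0⊕0⊕1⊕0⊕0⊕0 = 0
s2: b2⊕b3⊕b6⊕b7⊕b10⊕b11⊕b14⊕b15⊕b18⊕b19⊕b22⊕b23⊕b26⊕b27⊕b30⊕b31 = 0⊕0⊕0⊕1⊕0⊕0⊕0⊕0⊕1⊕0⊕0⊕0⊕1⊕0⊕1⊕0 = 0
s4: b4⊕b5⊕b6⊕b7⊕b12⊕b13⊕b14⊕b15⊕b20⊕b21⊕b22⊕b23⊕b28⊕b29⊕b30⊕b31 = 1⊕0⊕0⊕1⊕1⊕1⊕0⊕0⊕0⊕0⊕0⊕0⊕1⊕0⊕1⊕0 = 0
s8: b8⊕b9⊕b10⊕b11⊕b12⊕b13⊕b14⊕b15⊕b24⊕b25⊕b26⊕b27⊕b28⊕b29⊕b30⊕b31 = 1⊕1⊕0⊕0⊕1⊕1⊕0⊕0⊕0⊕1⊕1⊕0⊕1⊕0⊕1⊕0 = 0
s16: b16⊕b17⊕b18⊕b19⊕b20⊕b21⊕b22⊕b23⊕b24⊕b25⊕b26⊕b27⊕b28⊕b29⊕b30⊕b31 = 0⊕1⊕1⊕0⊕0⊕0⊕0⊕0⊕0⊕1⊕1⊕0⊕1⊕0⊕1⊕0 = 0
Syndrome (s16...s1) = 00000 → position 0 (no error).

00000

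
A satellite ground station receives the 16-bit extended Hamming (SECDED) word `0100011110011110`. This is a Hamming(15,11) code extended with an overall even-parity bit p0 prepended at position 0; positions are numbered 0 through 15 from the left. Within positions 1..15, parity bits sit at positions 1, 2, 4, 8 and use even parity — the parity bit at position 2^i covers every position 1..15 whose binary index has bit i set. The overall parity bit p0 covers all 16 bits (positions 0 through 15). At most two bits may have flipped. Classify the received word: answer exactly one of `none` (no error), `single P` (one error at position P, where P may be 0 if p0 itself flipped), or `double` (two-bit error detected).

single 9

s1: b1⊕b3⊕b5⊕b7⊕b9⊕b11⊕b13⊕b15 = 1⊕0⊕1⊕1⊕0⊕1⊕1⊕0 = 1
s2: b2⊕b3⊕b6⊕b7⊕b10⊕b11⊕b14⊕b15 = 0⊕0⊕1⊕1⊕0⊕1⊕1⊕0 = 0
s4: b4⊕b5⊕b6⊕b7⊕b12⊕b13⊕b14⊕b15 = 0⊕1⊕1⊕1⊕1⊕1⊕1⊕0 = 0
s8: b8⊕b9⊕b10⊕b11⊕b12⊕b13⊕b14⊕b15 = 1⊕0⊕0⊕1⊕1⊕1⊕1⊕0 = 1
Syndrome (s8...s1) = 1001 → position 9.
Overall parity (XOR of all 16 bits, including p0): 0⊕1⊕0⊕0⊕0⊕1⊕1⊕1⊕1⊕0⊕0⊕1⊕1⊕1⊕1⊕0 = 1
Overall=1, syndrome position=9 → single-bit error at position 9.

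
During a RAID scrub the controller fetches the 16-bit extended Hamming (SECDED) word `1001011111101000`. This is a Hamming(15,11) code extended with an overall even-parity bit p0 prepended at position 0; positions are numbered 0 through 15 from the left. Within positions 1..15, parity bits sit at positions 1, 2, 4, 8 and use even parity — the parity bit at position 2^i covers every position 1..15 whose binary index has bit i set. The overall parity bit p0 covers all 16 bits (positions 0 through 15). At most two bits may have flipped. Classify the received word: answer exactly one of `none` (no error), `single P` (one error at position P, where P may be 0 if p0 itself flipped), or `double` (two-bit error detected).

single 0

s1: b1⊕b3⊕b5⊕b7⊕b9⊕b11⊕b13⊕b15 = 0⊕1⊕1⊕1⊕1⊕0⊕0⊕0 = 0
s2: b2⊕b3⊕b6⊕b7⊕b10⊕b11⊕b14⊕b15 = 0⊕1⊕1⊕1⊕1⊕0⊕0⊕0 = 0
s4: b4⊕b5⊕b6⊕b7⊕b12⊕b13⊕b14⊕b15 = 0⊕1⊕1⊕1⊕1⊕0⊕0⊕0 = 0
s8: b8⊕b9⊕b10⊕b11⊕b12⊕b13⊕b14⊕b15 = 1⊕1⊕1⊕0⊕1⊕0⊕0⊕0 = 0
Syndrome (s8...s1) = 0000 → position 0 (no error).
Overall parity (XOR of all 16 bits, including p0): 1⊕0⊕0⊕1⊕0⊕1⊕1⊕1⊕1⊕1⊕1⊕0⊕1⊕0⊕0⊕0 = 1
Overall=1, syndrome position=0 → single-bit error at position 0.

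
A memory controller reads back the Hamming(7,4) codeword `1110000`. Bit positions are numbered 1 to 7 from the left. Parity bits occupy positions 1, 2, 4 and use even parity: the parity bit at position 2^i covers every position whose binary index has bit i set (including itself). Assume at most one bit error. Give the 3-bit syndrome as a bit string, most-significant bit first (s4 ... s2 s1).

s1: b1⊕b3⊕b5⊕b7 = 1⊕1⊕0⊕0 = 0
s2: b2⊕b3⊕b6⊕b7 = 1⊕1⊕0⊕0 = 0
s4: b4⊕b5⊕b6⊕b7 = 0⊕0⊕0⊕0 = 0
Syndrome (s4...s1) = 000 → position 0 (no error).

000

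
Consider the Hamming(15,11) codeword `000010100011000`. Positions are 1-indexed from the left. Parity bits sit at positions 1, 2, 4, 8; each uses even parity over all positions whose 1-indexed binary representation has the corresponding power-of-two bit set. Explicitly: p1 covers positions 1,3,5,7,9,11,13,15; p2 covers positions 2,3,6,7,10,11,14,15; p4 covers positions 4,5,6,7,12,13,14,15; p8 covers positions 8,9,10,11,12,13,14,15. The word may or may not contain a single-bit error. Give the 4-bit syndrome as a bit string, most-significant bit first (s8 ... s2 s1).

s1: b1⊕b3⊕b5⊕b7⊕b9⊕b11⊕b13⊕b15 = 0⊕0⊕1⊕1⊕0⊕1⊕0⊕0 = 1
s2: b2⊕b3⊕b6⊕b7⊕b10⊕b11⊕b14⊕b15 = 0⊕0⊕0⊕1⊕0⊕1⊕0⊕0 = 0
s4: b4⊕b5⊕b6⊕b7⊕b12⊕b13⊕b14⊕b15 = 0⊕1⊕0⊕1⊕1⊕0⊕0⊕0 = 1
s8: b8⊕b9⊕b10⊕b11⊕b12⊕b13⊕b14⊕b15 = 0⊕0⊕0⊕1⊕1⊕0⊕0⊕0 = 0
Syndrome (s8...s1) = 0101 → position 5.

0101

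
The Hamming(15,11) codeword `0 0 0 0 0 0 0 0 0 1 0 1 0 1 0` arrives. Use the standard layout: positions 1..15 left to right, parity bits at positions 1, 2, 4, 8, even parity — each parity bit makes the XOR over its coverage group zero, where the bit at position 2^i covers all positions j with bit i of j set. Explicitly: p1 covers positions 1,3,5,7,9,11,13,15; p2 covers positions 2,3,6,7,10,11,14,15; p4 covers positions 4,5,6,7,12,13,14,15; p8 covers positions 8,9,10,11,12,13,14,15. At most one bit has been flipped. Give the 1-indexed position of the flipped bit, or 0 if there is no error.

8

s1: b1⊕b3⊕b5⊕b7⊕b9⊕b11⊕b13⊕b15 = 0⊕0⊕0⊕0⊕0⊕0⊕0⊕0 = 0
s2: b2⊕b3⊕b6⊕b7⊕b10⊕b11⊕b14⊕b15 = 0⊕0⊕0⊕0⊕1⊕0⊕1⊕0 = 0
s4: b4⊕b5⊕b6⊕b7⊕b12⊕b13⊕b14⊕b15 = 0⊕0⊕0⊕0⊕1⊕0⊕1⊕0 = 0
s8: b8⊕b9⊕b10⊕b11⊕b12⊕b13⊕b14⊕b15 = 0⊕0⊕1⊕0⊕1⊕0⊕1⊕0 = 1
Syndrome (s8...s1) = 1000 → position 8.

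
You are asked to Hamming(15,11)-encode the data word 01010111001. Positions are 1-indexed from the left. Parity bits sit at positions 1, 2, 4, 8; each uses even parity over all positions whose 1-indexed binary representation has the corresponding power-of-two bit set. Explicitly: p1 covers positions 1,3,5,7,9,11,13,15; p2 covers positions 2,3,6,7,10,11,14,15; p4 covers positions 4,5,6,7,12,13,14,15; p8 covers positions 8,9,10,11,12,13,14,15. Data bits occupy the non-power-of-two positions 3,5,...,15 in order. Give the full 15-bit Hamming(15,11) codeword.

Place data bits at non-power-of-two positions: b3=0, b5=1, b6=0, b7=1, b9=0, b10=1, b11=1, b12=1, b13=0, b14=0, b15=1.
p1 = XOR of data positions {3,5,7,9,11,13,15} = 0⊕1⊕1⊕0⊕1⊕0⊕1 = 0
p2 = XOR of data positions {3,6,7,10,11,14,15} = 0⊕0⊕1⊕1⊕1⊕0⊕1 = 0
p4 = XOR of data positions {5,6,7,12,13,14,15} = 1⊕0⊕1⊕1⊕0⊕0⊕1 = 0
p8 = XOR of data positions {9,10,11,12,13,14,15} = 0⊕1⊕1⊕1⊕0⊕0⊕1 = 0
Codeword b1..b15 = 000010100111001

000010100111001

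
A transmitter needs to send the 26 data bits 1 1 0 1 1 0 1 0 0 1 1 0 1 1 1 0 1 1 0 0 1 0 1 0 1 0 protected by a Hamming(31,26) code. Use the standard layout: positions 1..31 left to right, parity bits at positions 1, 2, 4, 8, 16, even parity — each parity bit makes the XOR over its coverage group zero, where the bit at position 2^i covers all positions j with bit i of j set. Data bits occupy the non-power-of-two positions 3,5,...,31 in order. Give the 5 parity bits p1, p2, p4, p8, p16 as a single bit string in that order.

01110

Place data bits at non-power-of-two positions: b3=1, b5=1, b6=0, b7=1, b9=1, b10=0, b11=1, b12=0, b13=0, b14=1, b15=1, b17=0, b18=1, b19=1, b20=1, b21=0, b22=1, b23=1, b24=0, b25=0, b26=1, b27=0, b28=1, b29=0, b30=1, b31=0.
p1 = XOR of data positions {3,5,7,9,11,13,15,17,19,21,23,25,27,29,31} = 1⊕1⊕1⊕1⊕1⊕0⊕1⊕0⊕1⊕0⊕1⊕0⊕0⊕0⊕0 = 0
p2 = XOR of data positions {3,6,7,10,11,14,15,18,19,22,23,26,27,30,31} = 1⊕0⊕1⊕0⊕1⊕1⊕1⊕1⊕1⊕1⊕1⊕1⊕0⊕1⊕0 = 1
p4 = XOR of data positions {5,6,7,12,13,14,15,20,21,22,23,28,29,30,31} = 1⊕0⊕1⊕0⊕0⊕1⊕1⊕1⊕0⊕1⊕1⊕1⊕0⊕1⊕0 = 1
p8 = XOR of data positions {9,10,11,12,13,14,15,24,25,26,27,28,29,30,31} = 1⊕0⊕1⊕0⊕0⊕1⊕1⊕0⊕0⊕1⊕0⊕1⊕0⊕1⊕0 = 1
p16 = XOR of data positions {17,18,19,20,21,22,23,24,25,26,27,28,29,30,31} = 0⊕1⊕1⊕1⊕0⊕1⊕1⊕0⊕0⊕1⊕0⊕1⊕0⊕1⊕0 = 0
Parity bits p1,p2,p4,p8,p16 = 01110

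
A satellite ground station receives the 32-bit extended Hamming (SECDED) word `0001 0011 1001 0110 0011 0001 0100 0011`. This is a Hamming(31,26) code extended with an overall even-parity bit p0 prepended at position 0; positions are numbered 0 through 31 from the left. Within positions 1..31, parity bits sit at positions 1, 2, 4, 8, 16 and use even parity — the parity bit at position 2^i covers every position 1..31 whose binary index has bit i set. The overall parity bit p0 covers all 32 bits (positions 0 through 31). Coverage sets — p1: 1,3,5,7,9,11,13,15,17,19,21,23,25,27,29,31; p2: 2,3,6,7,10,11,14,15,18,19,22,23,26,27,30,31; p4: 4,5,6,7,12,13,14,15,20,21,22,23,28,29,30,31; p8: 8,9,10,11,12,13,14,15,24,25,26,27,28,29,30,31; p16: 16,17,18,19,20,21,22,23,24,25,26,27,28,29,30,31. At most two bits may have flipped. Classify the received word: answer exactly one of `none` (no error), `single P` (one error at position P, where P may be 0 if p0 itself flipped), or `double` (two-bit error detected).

single 12

s1: b1⊕b3⊕b5⊕b7⊕b9⊕b11⊕b13⊕b15⊕b17⊕b19⊕b21⊕b23⊕b25⊕b27⊕b29⊕b31 = 0⊕1⊕0⊕1⊕0⊕1⊕1⊕0⊕0⊕1⊕0⊕1⊕1⊕0⊕0⊕1 = 0
s2: b2⊕b3⊕b6⊕b7⊕b10⊕b11⊕b14⊕b15⊕b18⊕b19⊕b22⊕b23⊕b26⊕b27⊕b30⊕b31 = 0⊕1⊕1⊕1⊕0⊕1⊕1⊕0⊕1⊕1⊕0⊕1⊕0⊕0⊕1⊕1 = 0
s4: b4⊕b5⊕b6⊕b7⊕b12⊕b13⊕b14⊕b15⊕b20⊕b21⊕b22⊕b23⊕b28⊕b29⊕b30⊕b31 = 0⊕0⊕1⊕1⊕0⊕1⊕1⊕0⊕0⊕0⊕0⊕1⊕0⊕0⊕1⊕1 = 1
s8: b8⊕b9⊕b10⊕b11⊕b12⊕b13⊕b14⊕b15⊕b24⊕b25⊕b26⊕b27⊕b28⊕b29⊕b30⊕b31 = 1⊕0⊕0⊕1⊕0⊕1⊕1⊕0⊕0⊕1⊕0⊕0⊕0⊕0⊕1⊕1 = 1
s16: b16⊕b17⊕b18⊕b19⊕b20⊕b21⊕b22⊕b23⊕b24⊕b25⊕b26⊕b27⊕b28⊕b29⊕b30⊕b31 = 0⊕0⊕1⊕1⊕0⊕0⊕0⊕1⊕0⊕1⊕0⊕0⊕0⊕0⊕1⊕1 = 0
Syndrome (s16...s1) = 01100 → position 12.
Overall parity (XOR of all 32 bits, including p0): 0⊕0⊕0⊕1⊕0⊕0⊕1⊕1⊕1⊕0⊕0⊕1⊕0⊕1⊕1⊕0⊕0⊕0⊕1⊕1⊕0⊕0⊕0⊕1⊕0⊕1⊕0⊕0⊕0⊕0⊕1⊕1 = 1
Overall=1, syndrome position=12 → single-bit error at position 12.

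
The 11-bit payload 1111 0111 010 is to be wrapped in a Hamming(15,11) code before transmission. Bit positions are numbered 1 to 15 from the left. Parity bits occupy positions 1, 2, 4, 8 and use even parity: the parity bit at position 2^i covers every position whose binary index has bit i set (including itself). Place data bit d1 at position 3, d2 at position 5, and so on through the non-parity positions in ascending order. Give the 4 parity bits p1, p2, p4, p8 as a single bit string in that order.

Place data bits at non-power-of-two positions: b3=1, b5=1, b6=1, b7=1, b9=0, b10=1, b11=1, b12=1, b13=0, b14=1, b15=0.
p1 = XOR of data positions {3,5,7,9,11,13,15} = 1⊕1⊕1⊕0⊕1⊕0⊕0 = 0
p2 = XOR of data positions {3,6,7,10,11,14,15} = 1⊕1⊕1⊕1⊕1⊕1⊕0 = 0
p4 = XOR of data positions {5,6,7,12,13,14,15} = 1⊕1⊕1⊕1⊕0⊕1⊕0 = 1
p8 = XOR of data positions {9,10,11,12,13,14,15} = 0⊕1⊕1⊕1⊕0⊕1⊕0 = 0
Parity bits p1,p2,p4,p8 = 0010

0010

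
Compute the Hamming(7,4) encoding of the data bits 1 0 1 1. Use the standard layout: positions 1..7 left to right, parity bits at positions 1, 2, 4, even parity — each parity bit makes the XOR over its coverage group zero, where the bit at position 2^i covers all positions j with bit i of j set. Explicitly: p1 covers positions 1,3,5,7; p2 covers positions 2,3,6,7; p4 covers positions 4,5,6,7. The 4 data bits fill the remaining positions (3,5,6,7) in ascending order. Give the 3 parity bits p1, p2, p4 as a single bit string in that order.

010

Place data bits at non-power-of-two positions: b3=1, b5=0, b6=1, b7=1.
p1 = XOR of data positions {3,5,7} = 1⊕0⊕1 = 0
p2 = XOR of data positions {3,6,7} = 1⊕1⊕1 = 1
p4 = XOR of data positions {5,6,7} = 0⊕1⊕1 = 0
Parity bits p1,p2,p4 = 010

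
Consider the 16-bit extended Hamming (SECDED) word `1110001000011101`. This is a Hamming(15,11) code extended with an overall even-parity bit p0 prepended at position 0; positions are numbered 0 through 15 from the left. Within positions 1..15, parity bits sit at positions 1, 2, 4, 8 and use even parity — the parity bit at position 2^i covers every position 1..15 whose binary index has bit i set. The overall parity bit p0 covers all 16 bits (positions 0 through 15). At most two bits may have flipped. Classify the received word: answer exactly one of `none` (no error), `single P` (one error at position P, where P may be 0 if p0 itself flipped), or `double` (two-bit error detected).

s1: b1⊕b3⊕b5⊕b7⊕b9⊕b11⊕b13⊕b15 = 1⊕0⊕0⊕0⊕0⊕1⊕1⊕1 = 0
s2: b2⊕b3⊕b6⊕b7⊕b10⊕b11⊕b14⊕b15 = 1⊕0⊕1⊕0⊕0⊕1⊕0⊕1 = 0
s4: b4⊕b5⊕b6⊕b7⊕b12⊕b13⊕b14⊕b15 = 0⊕0⊕1⊕0⊕1⊕1⊕0⊕1 = 0
s8: b8⊕b9⊕b10⊕b11⊕b12⊕b13⊕b14⊕b15 = 0⊕0⊕0⊕1⊕1⊕1⊕0⊕1 = 0
Syndrome (s8...s1) = 0000 → position 0 (no error).
Overall parity (XOR of all 16 bits, including p0): 1⊕1⊕1⊕0⊕0⊕0⊕1⊕0⊕0⊕0⊕0⊕1⊕1⊕1⊕0⊕1 = 0
Overall=0, syndrome position=0 → no error.

none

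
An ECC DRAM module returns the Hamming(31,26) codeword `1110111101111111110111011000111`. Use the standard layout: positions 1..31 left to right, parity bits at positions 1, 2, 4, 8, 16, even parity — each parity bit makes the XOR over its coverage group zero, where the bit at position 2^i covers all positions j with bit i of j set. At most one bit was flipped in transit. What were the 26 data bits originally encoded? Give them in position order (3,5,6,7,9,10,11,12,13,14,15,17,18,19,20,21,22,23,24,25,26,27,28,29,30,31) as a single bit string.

11110111111110011011000111

s1: b1⊕b3⊕b5⊕b7⊕b9⊕b11⊕b13⊕b15⊕b17⊕b19⊕b21⊕b23⊕b25⊕b27⊕b29⊕b31 = 1⊕1⊕1⊕1⊕0⊕1⊕1⊕1⊕1⊕0⊕1⊕0⊕1⊕0⊕1⊕1 = 0
s2: b2⊕b3⊕b6⊕b7⊕b10⊕b11⊕b14⊕b15⊕b18⊕b19⊕b22⊕b23⊕b26⊕b27⊕b30⊕b31 = 1⊕1⊕1⊕1⊕1⊕1⊕1⊕1⊕1⊕0⊕1⊕0⊕0⊕0⊕1⊕1 = 0
s4: b4⊕b5⊕b6⊕b7⊕b12⊕b13⊕b14⊕b15⊕b20⊕b21⊕b22⊕b23⊕b28⊕b29⊕b30⊕b31 = 0⊕1⊕1⊕1⊕1⊕1⊕1⊕1⊕1⊕1⊕1⊕0⊕0⊕1⊕1⊕1 = 1
s8: b8⊕b9⊕b10⊕b11⊕b12⊕b13⊕b14⊕b15⊕b24⊕b25⊕b26⊕b27⊕b28⊕b29⊕b30⊕b31 = 1⊕0⊕1⊕1⊕1⊕1⊕1⊕1⊕1⊕1⊕0⊕0⊕0⊕1⊕1⊕1 = 0
s16: b16⊕b17⊕b18⊕b19⊕b20⊕b21⊕b22⊕b23⊕b24⊕b25⊕b26⊕b27⊕b28⊕b29⊕b30⊕b31 = 1⊕1⊕1⊕0⊕1⊕1⊕1⊕0⊕1⊕1⊕0⊕0⊕0⊕1⊕1⊕1 = 1
Syndrome (s16...s1) = 10100 → position 20.
Flip bit 20: corrected codeword = 1110111101111111110011011000111
Data bits at positions 3,5,6,7,9,10,11,12,13,14,15,17,18,19,20,21,22,23,24,25,26,27,28,29,30,31: 11110111111110011011000111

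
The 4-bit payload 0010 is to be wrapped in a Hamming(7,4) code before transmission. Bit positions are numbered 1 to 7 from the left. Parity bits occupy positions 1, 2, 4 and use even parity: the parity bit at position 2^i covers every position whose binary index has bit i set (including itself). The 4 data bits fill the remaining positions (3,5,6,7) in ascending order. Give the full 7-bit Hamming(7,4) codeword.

0101010

Place data bits at non-power-of-two positions: b3=0, b5=0, b6=1, b7=0.
p1 = XOR of data positions {3,5,7} = 0⊕0⊕0 = 0
p2 = XOR of data positions {3,6,7} = 0⊕1⊕0 = 1
p4 = XOR of data positions {5,6,7} = 0⊕1⊕0 = 1
Codeword b1..b7 = 0101010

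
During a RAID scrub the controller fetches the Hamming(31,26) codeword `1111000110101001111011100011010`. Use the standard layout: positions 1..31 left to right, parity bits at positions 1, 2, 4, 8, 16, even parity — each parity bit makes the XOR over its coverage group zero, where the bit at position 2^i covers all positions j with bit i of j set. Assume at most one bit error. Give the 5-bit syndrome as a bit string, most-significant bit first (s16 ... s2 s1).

01110

s1: b1⊕b3⊕b5⊕b7⊕b9⊕b11⊕b13⊕b15⊕b17⊕b19⊕b21⊕b23⊕b25⊕b27⊕b29⊕b31 = 1⊕1⊕0⊕0⊕1⊕1⊕1⊕0⊕1⊕1⊕1⊕1⊕0⊕1⊕0⊕0 = 0
s2: b2⊕b3⊕b6⊕b7⊕b10⊕b11⊕b14⊕b15⊕b18⊕b19⊕b22⊕b23⊕b26⊕b27⊕b30⊕b31 = 1⊕1⊕0⊕0⊕0⊕1⊕0⊕0⊕1⊕1⊕1⊕1⊕0⊕1⊕1⊕0 = 1
s4: b4⊕b5⊕b6⊕b7⊕b12⊕b13⊕b14⊕b15⊕b20⊕b21⊕b22⊕b23⊕b28⊕b29⊕b30⊕b31 = 1⊕0⊕0⊕0⊕0⊕1⊕0⊕0⊕0⊕1⊕1⊕1⊕1⊕0⊕1⊕0 = 1
s8: b8⊕b9⊕b10⊕b11⊕b12⊕b13⊕b14⊕b15⊕b24⊕b25⊕b26⊕b27⊕b28⊕b29⊕b30⊕b31 = 1⊕1⊕0⊕1⊕0⊕1⊕0⊕0⊕0⊕0⊕0⊕1⊕1⊕0⊕1⊕0 = 1
s16: b16⊕b17⊕b18⊕b19⊕b20⊕b21⊕b22⊕b23⊕b24⊕b25⊕b26⊕b27⊕b28⊕b29⊕b30⊕b31 = 1⊕1⊕1⊕1⊕0⊕1⊕1⊕1⊕0⊕0⊕0⊕1⊕1⊕0⊕1⊕0 = 0
Syndrome (s16...s1) = 01110 → position 14.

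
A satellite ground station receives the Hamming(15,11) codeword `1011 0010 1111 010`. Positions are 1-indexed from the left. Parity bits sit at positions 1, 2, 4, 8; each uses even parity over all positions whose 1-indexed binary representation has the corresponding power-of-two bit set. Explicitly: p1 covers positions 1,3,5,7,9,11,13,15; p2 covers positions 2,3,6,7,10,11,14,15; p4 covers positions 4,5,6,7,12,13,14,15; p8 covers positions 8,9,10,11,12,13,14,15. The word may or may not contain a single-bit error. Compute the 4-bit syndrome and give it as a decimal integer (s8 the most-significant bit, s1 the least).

s1: b1⊕b3⊕b5⊕b7⊕b9⊕b11⊕b13⊕b15 = 1⊕1⊕0⊕1⊕1⊕1⊕0⊕0 = 1
s2: b2⊕b3⊕b6⊕b7⊕b10⊕b11⊕b14⊕b15 = 0⊕1⊕0⊕1⊕1⊕1⊕1⊕0 = 1
s4: b4⊕b5⊕b6⊕b7⊕b12⊕b13⊕b14⊕b15 = 1⊕0⊕0⊕1⊕1⊕0⊕1⊕0 = 0
s8: b8⊕b9⊕b10⊕b11⊕b12⊕b13⊕b14⊕b15 = 0⊕1⊕1⊕1⊕1⊕0⊕1⊕0 = 1
Syndrome (s8...s1) = 1011 → position 11.

11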